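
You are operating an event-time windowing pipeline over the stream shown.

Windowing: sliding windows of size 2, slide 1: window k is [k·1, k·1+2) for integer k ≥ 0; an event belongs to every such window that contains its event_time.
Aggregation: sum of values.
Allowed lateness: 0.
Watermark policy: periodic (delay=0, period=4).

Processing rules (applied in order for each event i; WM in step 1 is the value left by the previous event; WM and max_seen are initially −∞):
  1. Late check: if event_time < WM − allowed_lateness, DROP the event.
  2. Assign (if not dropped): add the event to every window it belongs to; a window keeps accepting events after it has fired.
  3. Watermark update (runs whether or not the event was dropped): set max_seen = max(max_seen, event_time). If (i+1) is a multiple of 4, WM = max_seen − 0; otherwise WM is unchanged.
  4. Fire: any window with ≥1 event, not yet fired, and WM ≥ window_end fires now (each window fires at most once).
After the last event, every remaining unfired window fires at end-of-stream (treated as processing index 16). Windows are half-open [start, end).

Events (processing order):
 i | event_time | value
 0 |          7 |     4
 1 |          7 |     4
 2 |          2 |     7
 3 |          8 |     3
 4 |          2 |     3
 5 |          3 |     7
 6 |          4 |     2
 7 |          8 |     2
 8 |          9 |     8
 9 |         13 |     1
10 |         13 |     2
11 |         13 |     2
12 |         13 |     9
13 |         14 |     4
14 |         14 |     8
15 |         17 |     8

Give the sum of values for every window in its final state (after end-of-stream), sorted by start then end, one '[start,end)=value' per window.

i=0 t=7 v=4: → [7,9),[6,8); WM=−∞
i=1 t=7 v=4: → [7,9),[6,8); WM=−∞
i=2 t=2 v=7: → [2,4),[1,3); WM=−∞
i=3 t=8 v=3: → [8,10),[7,9); WM=8; [1,3) fires=7 [2,4) fires=7 [6,8) fires=8
i=4 t=2 v=3: DROP (t<8-0); WM=8
i=5 t=3 v=7: DROP (t<8-0); WM=8
i=6 t=4 v=2: DROP (t<8-0); WM=8
i=7 t=8 v=2: → [8,10),[7,9); WM=8
i=8 t=9 v=8: → [9,11),[8,10); WM=8
i=9 t=13 v=1: → [13,15),[12,14); WM=8
i=10 t=13 v=2: → [13,15),[12,14); WM=8
i=11 t=13 v=2: → [13,15),[12,14); WM=13; [7,9) fires=13 [8,10) fires=13 [9,11) fires=8
i=12 t=13 v=9: → [13,15),[12,14); WM=13
i=13 t=14 v=4: → [14,16),[13,15); WM=13
i=14 t=14 v=8: → [14,16),[13,15); WM=13
i=15 t=17 v=8: → [17,19),[16,18); WM=17; [12,14) fires=14 [13,15) fires=26 [14,16) fires=12

[1,3)=7 [2,4)=7 [6,8)=8 [7,9)=13 [8,10)=13 [9,11)=8 [12,14)=14 [13,15)=26 [14,16)=12 [16,18)=8 [17,19)=8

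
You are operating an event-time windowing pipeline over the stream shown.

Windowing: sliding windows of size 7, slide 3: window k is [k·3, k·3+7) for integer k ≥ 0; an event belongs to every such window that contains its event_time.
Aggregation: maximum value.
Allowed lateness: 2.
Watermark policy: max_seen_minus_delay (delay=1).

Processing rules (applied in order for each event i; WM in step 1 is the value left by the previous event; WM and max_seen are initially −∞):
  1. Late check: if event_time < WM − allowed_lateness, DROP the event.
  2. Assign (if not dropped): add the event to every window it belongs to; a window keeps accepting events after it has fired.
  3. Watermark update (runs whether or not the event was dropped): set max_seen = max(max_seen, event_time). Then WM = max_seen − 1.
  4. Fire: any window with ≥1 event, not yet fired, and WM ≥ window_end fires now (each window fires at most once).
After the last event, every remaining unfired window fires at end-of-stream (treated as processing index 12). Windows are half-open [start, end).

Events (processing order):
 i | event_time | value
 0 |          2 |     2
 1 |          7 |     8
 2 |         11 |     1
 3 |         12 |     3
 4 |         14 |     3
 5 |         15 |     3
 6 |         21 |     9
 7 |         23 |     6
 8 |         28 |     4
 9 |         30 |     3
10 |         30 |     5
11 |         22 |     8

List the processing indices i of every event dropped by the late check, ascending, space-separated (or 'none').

i=0 t=2 v=2: → [0,7); WM=1
i=1 t=7 v=8: → [6,13),[3,10); WM=6
i=2 t=11 v=1: → [9,16),[6,13); WM=10; [0,7) fires=2 [3,10) fires=8
i=3 t=12 v=3: → [12,19),[9,16),[6,13); WM=11
i=4 t=14 v=3: → [12,19),[9,16); WM=13; [6,13) fires=8
i=5 t=15 v=3: → [15,22),[12,19),[9,16); WM=14
i=6 t=21 v=9: → [21,28),[18,25),[15,22); WM=20; [9,16) fires=3 [12,19) fires=3
i=7 t=23 v=6: → [21,28),[18,25); WM=22; [15,22) fires=9
i=8 t=28 v=4: → [27,34),[24,31); WM=27; [18,25) fires=9
i=9 t=30 v=3: → [30,37),[27,34),[24,31); WM=29; [21,28) fires=9
i=10 t=30 v=5: → [30,37),[27,34),[24,31); WM=29
i=11 t=22 v=8: DROP (t<29-2); WM=29

11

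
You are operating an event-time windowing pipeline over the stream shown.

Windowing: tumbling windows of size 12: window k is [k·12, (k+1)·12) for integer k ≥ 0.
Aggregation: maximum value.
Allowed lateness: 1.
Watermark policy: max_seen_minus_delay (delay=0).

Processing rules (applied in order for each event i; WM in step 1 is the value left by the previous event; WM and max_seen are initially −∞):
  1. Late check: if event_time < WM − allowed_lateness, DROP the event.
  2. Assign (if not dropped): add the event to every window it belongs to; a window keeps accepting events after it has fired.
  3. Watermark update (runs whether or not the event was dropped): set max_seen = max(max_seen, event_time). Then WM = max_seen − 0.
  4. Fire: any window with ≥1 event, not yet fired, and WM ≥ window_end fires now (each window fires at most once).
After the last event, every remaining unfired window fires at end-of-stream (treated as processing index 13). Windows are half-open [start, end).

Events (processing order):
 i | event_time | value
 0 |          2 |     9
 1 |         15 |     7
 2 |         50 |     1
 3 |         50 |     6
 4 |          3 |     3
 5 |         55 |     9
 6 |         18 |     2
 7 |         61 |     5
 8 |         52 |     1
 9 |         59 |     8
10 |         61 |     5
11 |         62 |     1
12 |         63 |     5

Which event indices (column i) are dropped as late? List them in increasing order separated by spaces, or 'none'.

4 6 8 9

i=0 t=2 v=9: → [0,12); WM=2
i=1 t=15 v=7: → [12,24); WM=15; [0,12) fires=9
i=2 t=50 v=1: → [48,60); WM=50; [12,24) fires=7
i=3 t=50 v=6: → [48,60); WM=50
i=4 t=3 v=3: DROP (t<50-1); WM=50
i=5 t=55 v=9: → [48,60); WM=55
i=6 t=18 v=2: DROP (t<55-1); WM=55
i=7 t=61 v=5: → [60,72); WM=61; [48,60) fires=9
i=8 t=52 v=1: DROP (t<61-1); WM=61
i=9 t=59 v=8: DROP (t<61-1); WM=61
i=10 t=61 v=5: → [60,72); WM=61
i=11 t=62 v=1: → [60,72); WM=62
i=12 t=63 v=5: → [60,72); WM=63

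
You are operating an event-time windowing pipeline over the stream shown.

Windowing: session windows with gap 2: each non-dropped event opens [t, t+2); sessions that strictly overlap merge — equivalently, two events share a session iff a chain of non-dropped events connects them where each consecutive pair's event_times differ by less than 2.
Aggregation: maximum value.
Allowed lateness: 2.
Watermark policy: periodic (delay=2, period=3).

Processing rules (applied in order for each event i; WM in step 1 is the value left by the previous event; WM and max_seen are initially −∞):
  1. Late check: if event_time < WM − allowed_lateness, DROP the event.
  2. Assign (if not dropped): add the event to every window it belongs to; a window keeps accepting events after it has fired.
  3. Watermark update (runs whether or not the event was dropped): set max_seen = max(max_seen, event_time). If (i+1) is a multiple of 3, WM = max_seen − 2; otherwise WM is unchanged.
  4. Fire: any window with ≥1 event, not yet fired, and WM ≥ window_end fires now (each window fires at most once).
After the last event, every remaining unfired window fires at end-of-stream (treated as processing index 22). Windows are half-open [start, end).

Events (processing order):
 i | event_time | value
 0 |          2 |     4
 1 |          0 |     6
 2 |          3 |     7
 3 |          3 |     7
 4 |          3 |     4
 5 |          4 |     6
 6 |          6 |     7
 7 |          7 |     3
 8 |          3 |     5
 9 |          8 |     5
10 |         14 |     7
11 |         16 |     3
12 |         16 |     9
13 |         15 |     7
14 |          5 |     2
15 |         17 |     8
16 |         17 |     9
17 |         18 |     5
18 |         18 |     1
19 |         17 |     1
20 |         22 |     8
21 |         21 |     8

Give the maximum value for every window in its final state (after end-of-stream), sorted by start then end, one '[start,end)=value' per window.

[0,2)=6 [2,6)=7 [6,10)=7 [14,20)=9 [21,24)=8

i=0 t=2 v=4: → [2,4); WM=−∞
i=1 t=0 v=6: → [0,2); WM=−∞
i=2 t=3 v=7: → [2,5); WM=1
i=3 t=3 v=7: → [2,5); WM=1
i=4 t=3 v=4: → [2,5); WM=1
i=5 t=4 v=6: → [2,6); WM=2
i=6 t=6 v=7: → [6,8); WM=2
i=7 t=7 v=3: → [6,9); WM=2
i=8 t=3 v=5: → [2,6); WM=5
i=9 t=8 v=5: → [6,10); WM=5
i=10 t=14 v=7: → [14,16); WM=5
i=11 t=16 v=3: → [16,18); WM=14
i=12 t=16 v=9: → [16,18); WM=14
i=13 t=15 v=7: → [14,18); WM=14
i=14 t=5 v=2: DROP (t<14-2); WM=14
i=15 t=17 v=8: → [14,19); WM=14
i=16 t=17 v=9: → [14,19); WM=14
i=17 t=18 v=5: → [14,20); WM=16
i=18 t=18 v=1: → [14,20); WM=16
i=19 t=17 v=1: → [14,20); WM=16
i=20 t=22 v=8: → [22,24); WM=20
i=21 t=21 v=8: → [21,24); WM=20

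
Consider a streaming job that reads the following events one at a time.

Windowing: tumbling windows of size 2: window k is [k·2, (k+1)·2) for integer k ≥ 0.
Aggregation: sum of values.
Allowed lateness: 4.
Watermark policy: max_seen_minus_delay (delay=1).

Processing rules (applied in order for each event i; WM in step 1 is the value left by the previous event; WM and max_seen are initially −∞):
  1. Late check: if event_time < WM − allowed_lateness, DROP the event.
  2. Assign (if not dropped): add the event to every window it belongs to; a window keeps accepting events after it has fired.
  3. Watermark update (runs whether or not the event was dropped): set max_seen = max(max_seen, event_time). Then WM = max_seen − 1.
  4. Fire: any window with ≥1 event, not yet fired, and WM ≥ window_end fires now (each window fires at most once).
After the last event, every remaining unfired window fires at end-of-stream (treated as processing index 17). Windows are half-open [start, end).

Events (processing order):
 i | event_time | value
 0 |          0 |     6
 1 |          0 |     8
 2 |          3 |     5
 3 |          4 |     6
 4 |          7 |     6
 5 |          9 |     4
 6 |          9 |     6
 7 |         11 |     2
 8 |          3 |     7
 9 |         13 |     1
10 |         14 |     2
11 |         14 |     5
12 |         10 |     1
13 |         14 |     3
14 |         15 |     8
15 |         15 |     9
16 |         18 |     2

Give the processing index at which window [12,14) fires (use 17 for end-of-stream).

i=0 t=0 v=6: → [0,2); WM=-1
i=1 t=0 v=8: → [0,2); WM=-1
i=2 t=3 v=5: → [2,4); WM=2; [0,2) fires=14
i=3 t=4 v=6: → [4,6); WM=3
i=4 t=7 v=6: → [6,8); WM=6; [2,4) fires=5 [4,6) fires=6
i=5 t=9 v=4: → [8,10); WM=8; [6,8) fires=6
i=6 t=9 v=6: → [8,10); WM=8
i=7 t=11 v=2: → [10,12); WM=10; [8,10) fires=10
i=8 t=3 v=7: DROP (t<10-4); WM=10
i=9 t=13 v=1: → [12,14); WM=12; [10,12) fires=2
i=10 t=14 v=2: → [14,16); WM=13
i=11 t=14 v=5: → [14,16); WM=13
i=12 t=10 v=1: → [10,12); WM=13
i=13 t=14 v=3: → [14,16); WM=13
i=14 t=15 v=8: → [14,16); WM=14; [12,14) fires=1
i=15 t=15 v=9: → [14,16); WM=14
i=16 t=18 v=2: → [18,20); WM=17; [14,16) fires=27

14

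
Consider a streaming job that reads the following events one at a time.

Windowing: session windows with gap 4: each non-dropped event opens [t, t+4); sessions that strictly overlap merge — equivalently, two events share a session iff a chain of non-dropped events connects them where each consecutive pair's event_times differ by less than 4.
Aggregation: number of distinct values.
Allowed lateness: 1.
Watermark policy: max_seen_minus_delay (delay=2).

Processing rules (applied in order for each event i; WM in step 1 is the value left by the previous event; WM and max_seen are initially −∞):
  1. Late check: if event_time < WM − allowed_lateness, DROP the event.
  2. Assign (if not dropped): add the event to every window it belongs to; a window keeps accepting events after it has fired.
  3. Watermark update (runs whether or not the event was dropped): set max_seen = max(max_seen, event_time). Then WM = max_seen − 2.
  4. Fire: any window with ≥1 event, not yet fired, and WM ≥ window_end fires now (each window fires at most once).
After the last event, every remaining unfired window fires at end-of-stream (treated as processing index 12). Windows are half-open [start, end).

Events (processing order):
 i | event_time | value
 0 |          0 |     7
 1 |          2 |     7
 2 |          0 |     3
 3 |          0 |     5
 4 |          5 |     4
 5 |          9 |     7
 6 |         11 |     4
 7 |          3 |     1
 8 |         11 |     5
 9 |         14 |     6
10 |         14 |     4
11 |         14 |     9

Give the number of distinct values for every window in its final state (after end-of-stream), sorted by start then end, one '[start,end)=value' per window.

i=0 t=0 v=7: → [0,4); WM=-2
i=1 t=2 v=7: → [0,6); WM=0
i=2 t=0 v=3: → [0,6); WM=0
i=3 t=0 v=5: → [0,6); WM=0
i=4 t=5 v=4: → [0,9); WM=3
i=5 t=9 v=7: → [9,13); WM=7
i=6 t=11 v=4: → [9,15); WM=9
i=7 t=3 v=1: DROP (t<9-1); WM=9
i=8 t=11 v=5: → [9,15); WM=9
i=9 t=14 v=6: → [9,18); WM=12
i=10 t=14 v=4: → [9,18); WM=12
i=11 t=14 v=9: → [9,18); WM=12

[0,9)=4 [9,18)=5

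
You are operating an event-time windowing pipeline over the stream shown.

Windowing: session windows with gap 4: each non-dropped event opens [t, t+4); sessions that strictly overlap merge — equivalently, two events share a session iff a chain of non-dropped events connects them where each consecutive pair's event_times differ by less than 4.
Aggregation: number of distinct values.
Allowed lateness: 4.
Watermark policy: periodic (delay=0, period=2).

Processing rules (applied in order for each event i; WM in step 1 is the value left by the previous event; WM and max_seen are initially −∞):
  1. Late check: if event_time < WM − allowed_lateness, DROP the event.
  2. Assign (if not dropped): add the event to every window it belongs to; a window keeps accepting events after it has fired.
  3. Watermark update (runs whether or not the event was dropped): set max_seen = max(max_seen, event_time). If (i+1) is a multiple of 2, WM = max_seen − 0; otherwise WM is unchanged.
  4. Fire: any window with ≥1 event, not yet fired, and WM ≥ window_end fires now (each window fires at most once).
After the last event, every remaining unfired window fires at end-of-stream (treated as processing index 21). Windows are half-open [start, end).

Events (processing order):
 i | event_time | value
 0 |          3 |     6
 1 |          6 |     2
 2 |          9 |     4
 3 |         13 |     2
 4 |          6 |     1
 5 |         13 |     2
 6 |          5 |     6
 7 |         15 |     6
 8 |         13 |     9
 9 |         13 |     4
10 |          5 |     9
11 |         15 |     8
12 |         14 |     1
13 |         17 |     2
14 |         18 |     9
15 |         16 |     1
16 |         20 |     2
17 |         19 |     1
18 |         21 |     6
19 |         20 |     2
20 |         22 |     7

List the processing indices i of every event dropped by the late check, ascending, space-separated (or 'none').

4 6 10

i=0 t=3 v=6: → [3,7); WM=−∞
i=1 t=6 v=2: → [3,10); WM=6
i=2 t=9 v=4: → [3,13); WM=6
i=3 t=13 v=2: → [13,17); WM=13
i=4 t=6 v=1: DROP (t<13-4); WM=13
i=5 t=13 v=2: → [13,17); WM=13
i=6 t=5 v=6: DROP (t<13-4); WM=13
i=7 t=15 v=6: → [13,19); WM=15
i=8 t=13 v=9: → [13,19); WM=15
i=9 t=13 v=4: → [13,19); WM=15
i=10 t=5 v=9: DROP (t<15-4); WM=15
i=11 t=15 v=8: → [13,19); WM=15
i=12 t=14 v=1: → [13,19); WM=15
i=13 t=17 v=2: → [13,21); WM=17
i=14 t=18 v=9: → [13,22); WM=17
i=15 t=16 v=1: → [13,22); WM=18
i=16 t=20 v=2: → [13,24); WM=18
i=17 t=19 v=1: → [13,24); WM=20
i=18 t=21 v=6: → [13,25); WM=20
i=19 t=20 v=2: → [13,25); WM=21
i=20 t=22 v=7: → [13,26); WM=21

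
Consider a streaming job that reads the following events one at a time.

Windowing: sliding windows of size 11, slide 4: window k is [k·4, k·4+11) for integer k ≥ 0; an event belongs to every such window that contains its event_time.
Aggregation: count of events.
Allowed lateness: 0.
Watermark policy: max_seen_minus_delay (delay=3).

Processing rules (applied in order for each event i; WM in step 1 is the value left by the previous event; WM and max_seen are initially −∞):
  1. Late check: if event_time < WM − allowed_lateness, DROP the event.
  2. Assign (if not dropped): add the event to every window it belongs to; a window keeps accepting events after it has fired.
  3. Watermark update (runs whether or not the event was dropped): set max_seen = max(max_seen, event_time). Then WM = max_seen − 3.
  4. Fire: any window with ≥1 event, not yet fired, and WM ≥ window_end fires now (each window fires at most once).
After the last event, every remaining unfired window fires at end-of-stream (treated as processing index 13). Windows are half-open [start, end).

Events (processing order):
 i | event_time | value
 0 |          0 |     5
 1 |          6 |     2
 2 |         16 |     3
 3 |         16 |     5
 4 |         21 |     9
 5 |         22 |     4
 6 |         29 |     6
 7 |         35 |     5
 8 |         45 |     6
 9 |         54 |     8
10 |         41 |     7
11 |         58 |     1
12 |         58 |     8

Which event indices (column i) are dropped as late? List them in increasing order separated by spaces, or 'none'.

i=0 t=0 v=5: → [0,11); WM=-3
i=1 t=6 v=2: → [4,15),[0,11); WM=3
i=2 t=16 v=3: → [16,27),[12,23),[8,19); WM=13; [0,11) fires=2
i=3 t=16 v=5: → [16,27),[12,23),[8,19); WM=13
i=4 t=21 v=9: → [20,31),[16,27),[12,23); WM=18; [4,15) fires=1
i=5 t=22 v=4: → [20,31),[16,27),[12,23); WM=19; [8,19) fires=2
i=6 t=29 v=6: → [28,39),[24,35),[20,31); WM=26; [12,23) fires=4
i=7 t=35 v=5: → [32,43),[28,39); WM=32; [16,27) fires=4 [20,31) fires=3
i=8 t=45 v=6: → [44,55),[40,51),[36,47); WM=42; [24,35) fires=1 [28,39) fires=2
i=9 t=54 v=8: → [52,63),[48,59),[44,55); WM=51; [32,43) fires=1 [36,47) fires=1 [40,51) fires=1
i=10 t=41 v=7: DROP (t<51-0); WM=51
i=11 t=58 v=1: → [56,67),[52,63),[48,59); WM=55; [44,55) fires=2
i=12 t=58 v=8: → [56,67),[52,63),[48,59); WM=55

10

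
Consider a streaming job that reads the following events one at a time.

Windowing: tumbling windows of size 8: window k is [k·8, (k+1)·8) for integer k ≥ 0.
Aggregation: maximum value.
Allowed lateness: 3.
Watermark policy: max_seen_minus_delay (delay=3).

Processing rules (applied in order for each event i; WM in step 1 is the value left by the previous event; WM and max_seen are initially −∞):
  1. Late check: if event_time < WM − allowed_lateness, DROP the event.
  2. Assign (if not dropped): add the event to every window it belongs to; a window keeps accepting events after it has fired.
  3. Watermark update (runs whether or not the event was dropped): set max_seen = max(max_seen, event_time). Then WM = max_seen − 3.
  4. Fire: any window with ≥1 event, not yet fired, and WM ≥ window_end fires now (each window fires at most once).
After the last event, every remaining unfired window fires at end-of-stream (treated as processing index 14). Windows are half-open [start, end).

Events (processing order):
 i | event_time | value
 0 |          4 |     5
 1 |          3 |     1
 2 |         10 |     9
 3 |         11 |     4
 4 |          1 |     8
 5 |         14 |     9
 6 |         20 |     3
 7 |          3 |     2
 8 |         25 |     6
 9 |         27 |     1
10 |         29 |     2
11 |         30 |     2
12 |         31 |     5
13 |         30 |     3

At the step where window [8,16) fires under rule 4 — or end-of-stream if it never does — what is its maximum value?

9

i=0 t=4 v=5: → [0,8); WM=1
i=1 t=3 v=1: → [0,8); WM=1
i=2 t=10 v=9: → [8,16); WM=7
i=3 t=11 v=4: → [8,16); WM=8; [0,8) fires=5
i=4 t=1 v=8: DROP (t<8-3); WM=8
i=5 t=14 v=9: → [8,16); WM=11
i=6 t=20 v=3: → [16,24); WM=17; [8,16) fires=9
i=7 t=3 v=2: DROP (t<17-3); WM=17
i=8 t=25 v=6: → [24,32); WM=22
i=9 t=27 v=1: → [24,32); WM=24; [16,24) fires=3
i=10 t=29 v=2: → [24,32); WM=26
i=11 t=30 v=2: → [24,32); WM=27
i=12 t=31 v=5: → [24,32); WM=28
i=13 t=30 v=3: → [24,32); WM=28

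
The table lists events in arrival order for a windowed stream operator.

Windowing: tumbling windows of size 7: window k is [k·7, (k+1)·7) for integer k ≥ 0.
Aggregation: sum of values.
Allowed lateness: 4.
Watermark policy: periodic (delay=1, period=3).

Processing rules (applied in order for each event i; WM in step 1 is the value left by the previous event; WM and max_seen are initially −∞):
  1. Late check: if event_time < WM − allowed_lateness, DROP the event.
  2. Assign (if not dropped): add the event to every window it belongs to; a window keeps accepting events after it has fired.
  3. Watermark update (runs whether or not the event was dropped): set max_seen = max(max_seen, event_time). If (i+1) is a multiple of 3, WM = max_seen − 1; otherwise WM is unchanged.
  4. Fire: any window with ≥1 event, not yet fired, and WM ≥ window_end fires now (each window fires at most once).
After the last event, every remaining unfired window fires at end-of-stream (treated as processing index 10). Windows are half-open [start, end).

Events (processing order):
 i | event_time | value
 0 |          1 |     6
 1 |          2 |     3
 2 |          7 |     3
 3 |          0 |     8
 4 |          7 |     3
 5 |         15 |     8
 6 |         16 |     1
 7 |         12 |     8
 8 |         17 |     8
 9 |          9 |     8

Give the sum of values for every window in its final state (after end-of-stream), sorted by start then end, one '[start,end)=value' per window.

[0,7)=9 [7,14)=14 [14,21)=17

i=0 t=1 v=6: → [0,7); WM=−∞
i=1 t=2 v=3: → [0,7); WM=−∞
i=2 t=7 v=3: → [7,14); WM=6
i=3 t=0 v=8: DROP (t<6-4); WM=6
i=4 t=7 v=3: → [7,14); WM=6
i=5 t=15 v=8: → [14,21); WM=14; [0,7) fires=9 [7,14) fires=6
i=6 t=16 v=1: → [14,21); WM=14
i=7 t=12 v=8: → [7,14); WM=14
i=8 t=17 v=8: → [14,21); WM=16
i=9 t=9 v=8: DROP (t<16-4); WM=16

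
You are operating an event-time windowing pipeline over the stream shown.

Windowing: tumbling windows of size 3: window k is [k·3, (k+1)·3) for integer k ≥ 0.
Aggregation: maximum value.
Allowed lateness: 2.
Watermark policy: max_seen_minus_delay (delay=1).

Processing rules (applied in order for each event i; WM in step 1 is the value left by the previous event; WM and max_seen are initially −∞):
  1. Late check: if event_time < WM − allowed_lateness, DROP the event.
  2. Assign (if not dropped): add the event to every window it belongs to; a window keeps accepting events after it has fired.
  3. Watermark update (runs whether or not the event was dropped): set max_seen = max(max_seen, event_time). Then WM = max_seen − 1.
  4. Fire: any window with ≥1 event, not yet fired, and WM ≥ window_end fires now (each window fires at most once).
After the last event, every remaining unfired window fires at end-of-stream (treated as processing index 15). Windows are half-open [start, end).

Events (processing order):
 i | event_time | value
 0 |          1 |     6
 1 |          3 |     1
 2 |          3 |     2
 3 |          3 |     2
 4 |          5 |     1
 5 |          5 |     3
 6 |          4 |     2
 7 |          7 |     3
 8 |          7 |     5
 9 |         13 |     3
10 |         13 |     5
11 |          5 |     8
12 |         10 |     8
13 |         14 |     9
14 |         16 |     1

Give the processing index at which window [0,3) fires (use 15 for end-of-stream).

i=0 t=1 v=6: → [0,3); WM=0
i=1 t=3 v=1: → [3,6); WM=2
i=2 t=3 v=2: → [3,6); WM=2
i=3 t=3 v=2: → [3,6); WM=2
i=4 t=5 v=1: → [3,6); WM=4; [0,3) fires=6
i=5 t=5 v=3: → [3,6); WM=4
i=6 t=4 v=2: → [3,6); WM=4
i=7 t=7 v=3: → [6,9); WM=6; [3,6) fires=3
i=8 t=7 v=5: → [6,9); WM=6
i=9 t=13 v=3: → [12,15); WM=12; [6,9) fires=5
i=10 t=13 v=5: → [12,15); WM=12
i=11 t=5 v=8: DROP (t<12-2); WM=12
i=12 t=10 v=8: → [9,12); WM=12; [9,12) fires=8
i=13 t=14 v=9: → [12,15); WM=13
i=14 t=16 v=1: → [15,18); WM=15; [12,15) fires=9

4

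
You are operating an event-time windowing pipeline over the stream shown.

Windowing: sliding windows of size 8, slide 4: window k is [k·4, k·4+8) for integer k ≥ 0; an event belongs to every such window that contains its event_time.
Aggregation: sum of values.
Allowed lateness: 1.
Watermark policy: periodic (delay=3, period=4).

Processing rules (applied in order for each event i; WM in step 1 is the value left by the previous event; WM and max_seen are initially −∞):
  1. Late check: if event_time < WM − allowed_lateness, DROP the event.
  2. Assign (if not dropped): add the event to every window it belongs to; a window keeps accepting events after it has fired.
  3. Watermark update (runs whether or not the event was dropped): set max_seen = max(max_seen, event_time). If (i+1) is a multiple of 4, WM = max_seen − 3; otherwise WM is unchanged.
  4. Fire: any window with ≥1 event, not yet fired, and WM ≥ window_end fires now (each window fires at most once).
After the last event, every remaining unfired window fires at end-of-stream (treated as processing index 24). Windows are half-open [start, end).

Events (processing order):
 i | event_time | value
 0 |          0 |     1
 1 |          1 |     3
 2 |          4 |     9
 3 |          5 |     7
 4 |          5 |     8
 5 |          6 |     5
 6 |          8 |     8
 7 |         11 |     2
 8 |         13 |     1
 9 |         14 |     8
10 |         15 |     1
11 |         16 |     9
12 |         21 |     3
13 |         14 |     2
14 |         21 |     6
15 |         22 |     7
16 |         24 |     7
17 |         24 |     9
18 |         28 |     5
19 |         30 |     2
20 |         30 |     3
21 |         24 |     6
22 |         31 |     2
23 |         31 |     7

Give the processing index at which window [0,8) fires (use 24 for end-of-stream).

i=0 t=0 v=1: → [0,8); WM=−∞
i=1 t=1 v=3: → [0,8); WM=−∞
i=2 t=4 v=9: → [4,12),[0,8); WM=−∞
i=3 t=5 v=7: → [4,12),[0,8); WM=2
i=4 t=5 v=8: → [4,12),[0,8); WM=2
i=5 t=6 v=5: → [4,12),[0,8); WM=2
i=6 t=8 v=8: → [8,16),[4,12); WM=2
i=7 t=11 v=2: → [8,16),[4,12); WM=8; [0,8) fires=33
i=8 t=13 v=1: → [12,20),[8,16); WM=8
i=9 t=14 v=8: → [12,20),[8,16); WM=8
i=10 t=15 v=1: → [12,20),[8,16); WM=8
i=11 t=16 v=9: → [16,24),[12,20); WM=13; [4,12) fires=39
i=12 t=21 v=3: → [20,28),[16,24); WM=13
i=13 t=14 v=2: → [12,20),[8,16); WM=13
i=14 t=21 v=6: → [20,28),[16,24); WM=13
i=15 t=22 v=7: → [20,28),[16,24); WM=19; [8,16) fires=22
i=16 t=24 v=7: → [24,32),[20,28); WM=19
i=17 t=24 v=9: → [24,32),[20,28); WM=19
i=18 t=28 v=5: → [28,36),[24,32); WM=19
i=19 t=30 v=2: → [28,36),[24,32); WM=27; [12,20) fires=21 [16,24) fires=25
i=20 t=30 v=3: → [28,36),[24,32); WM=27
i=21 t=24 v=6: DROP (t<27-1); WM=27
i=22 t=31 v=2: → [28,36),[24,32); WM=27
i=23 t=31 v=7: → [28,36),[24,32); WM=28; [20,28) fires=32

7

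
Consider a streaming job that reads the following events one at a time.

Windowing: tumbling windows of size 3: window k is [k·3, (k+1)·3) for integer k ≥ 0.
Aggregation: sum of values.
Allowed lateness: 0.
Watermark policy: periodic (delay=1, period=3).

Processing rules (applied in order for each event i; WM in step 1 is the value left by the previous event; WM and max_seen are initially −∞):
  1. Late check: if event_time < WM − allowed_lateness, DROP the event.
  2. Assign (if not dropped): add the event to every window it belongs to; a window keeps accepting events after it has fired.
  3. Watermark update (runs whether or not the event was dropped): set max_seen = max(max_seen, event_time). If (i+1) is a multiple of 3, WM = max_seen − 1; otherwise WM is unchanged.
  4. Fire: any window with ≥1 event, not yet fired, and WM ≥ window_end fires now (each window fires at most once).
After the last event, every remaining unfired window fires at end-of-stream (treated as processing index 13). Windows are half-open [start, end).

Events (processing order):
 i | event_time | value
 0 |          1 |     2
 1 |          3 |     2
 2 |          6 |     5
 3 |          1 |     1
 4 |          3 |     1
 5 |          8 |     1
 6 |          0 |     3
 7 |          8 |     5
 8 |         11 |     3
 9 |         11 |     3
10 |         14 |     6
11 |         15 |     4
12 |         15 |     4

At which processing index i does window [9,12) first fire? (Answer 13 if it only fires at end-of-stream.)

i=0 t=1 v=2: → [0,3); WM=−∞
i=1 t=3 v=2: → [3,6); WM=−∞
i=2 t=6 v=5: → [6,9); WM=5; [0,3) fires=2
i=3 t=1 v=1: DROP (t<5-0); WM=5
i=4 t=3 v=1: DROP (t<5-0); WM=5
i=5 t=8 v=1: → [6,9); WM=7; [3,6) fires=2
i=6 t=0 v=3: DROP (t<7-0); WM=7
i=7 t=8 v=5: → [6,9); WM=7
i=8 t=11 v=3: → [9,12); WM=10; [6,9) fires=11
i=9 t=11 v=3: → [9,12); WM=10
i=10 t=14 v=6: → [12,15); WM=10
i=11 t=15 v=4: → [15,18); WM=14; [9,12) fires=6
i=12 t=15 v=4: → [15,18); WM=14

11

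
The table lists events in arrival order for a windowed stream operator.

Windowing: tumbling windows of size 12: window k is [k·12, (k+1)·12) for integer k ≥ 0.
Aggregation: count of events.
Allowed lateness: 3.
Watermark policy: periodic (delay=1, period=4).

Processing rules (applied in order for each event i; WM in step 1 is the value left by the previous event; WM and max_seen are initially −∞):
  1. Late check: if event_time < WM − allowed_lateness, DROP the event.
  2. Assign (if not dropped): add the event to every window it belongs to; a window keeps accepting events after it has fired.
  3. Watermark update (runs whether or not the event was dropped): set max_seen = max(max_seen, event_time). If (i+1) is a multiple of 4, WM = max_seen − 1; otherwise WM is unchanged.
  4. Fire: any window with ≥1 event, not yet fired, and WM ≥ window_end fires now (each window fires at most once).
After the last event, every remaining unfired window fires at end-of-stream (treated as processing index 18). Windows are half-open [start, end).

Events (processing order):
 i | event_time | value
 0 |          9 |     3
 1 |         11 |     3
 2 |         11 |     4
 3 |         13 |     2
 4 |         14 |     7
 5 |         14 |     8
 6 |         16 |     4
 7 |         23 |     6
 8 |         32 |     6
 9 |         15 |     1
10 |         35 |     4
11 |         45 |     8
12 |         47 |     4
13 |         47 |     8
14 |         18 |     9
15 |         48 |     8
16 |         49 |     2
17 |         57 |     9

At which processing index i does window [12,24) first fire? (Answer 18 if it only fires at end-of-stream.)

i=0 t=9 v=3: → [0,12); WM=−∞
i=1 t=11 v=3: → [0,12); WM=−∞
i=2 t=11 v=4: → [0,12); WM=−∞
i=3 t=13 v=2: → [12,24); WM=12; [0,12) fires=3
i=4 t=14 v=7: → [12,24); WM=12
i=5 t=14 v=8: → [12,24); WM=12
i=6 t=16 v=4: → [12,24); WM=12
i=7 t=23 v=6: → [12,24); WM=22
i=8 t=32 v=6: → [24,36); WM=22
i=9 t=15 v=1: DROP (t<22-3); WM=22
i=10 t=35 v=4: → [24,36); WM=22
i=11 t=45 v=8: → [36,48); WM=44; [12,24) fires=5 [24,36) fires=2
i=12 t=47 v=4: → [36,48); WM=44
i=13 t=47 v=8: → [36,48); WM=44
i=14 t=18 v=9: DROP (t<44-3); WM=44
i=15 t=48 v=8: → [48,60); WM=47
i=16 t=49 v=2: → [48,60); WM=47
i=17 t=57 v=9: → [48,60); WM=47

11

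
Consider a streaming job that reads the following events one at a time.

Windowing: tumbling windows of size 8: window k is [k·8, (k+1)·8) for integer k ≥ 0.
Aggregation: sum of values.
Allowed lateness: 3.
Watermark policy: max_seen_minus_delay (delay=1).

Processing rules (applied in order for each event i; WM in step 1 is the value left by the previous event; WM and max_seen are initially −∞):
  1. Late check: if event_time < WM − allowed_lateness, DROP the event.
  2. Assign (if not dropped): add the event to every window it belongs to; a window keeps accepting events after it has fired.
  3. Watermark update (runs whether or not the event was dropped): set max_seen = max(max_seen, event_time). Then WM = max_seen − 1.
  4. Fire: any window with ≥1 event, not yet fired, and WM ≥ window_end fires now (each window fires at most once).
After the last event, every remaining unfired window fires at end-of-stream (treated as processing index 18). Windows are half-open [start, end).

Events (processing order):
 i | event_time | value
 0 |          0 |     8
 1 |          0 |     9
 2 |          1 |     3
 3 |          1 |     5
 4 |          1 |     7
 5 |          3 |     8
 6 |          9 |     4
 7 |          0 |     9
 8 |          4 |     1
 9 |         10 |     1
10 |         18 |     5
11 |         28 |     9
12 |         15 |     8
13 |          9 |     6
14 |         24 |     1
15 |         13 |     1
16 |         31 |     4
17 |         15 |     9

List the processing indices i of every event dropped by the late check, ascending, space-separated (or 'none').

i=0 t=0 v=8: → [0,8); WM=-1
i=1 t=0 v=9: → [0,8); WM=-1
i=2 t=1 v=3: → [0,8); WM=0
i=3 t=1 v=5: → [0,8); WM=0
i=4 t=1 v=7: → [0,8); WM=0
i=5 t=3 v=8: → [0,8); WM=2
i=6 t=9 v=4: → [8,16); WM=8; [0,8) fires=40
i=7 t=0 v=9: DROP (t<8-3); WM=8
i=8 t=4 v=1: DROP (t<8-3); WM=8
i=9 t=10 v=1: → [8,16); WM=9
i=10 t=18 v=5: → [16,24); WM=17; [8,16) fires=5
i=11 t=28 v=9: → [24,32); WM=27; [16,24) fires=5
i=12 t=15 v=8: DROP (t<27-3); WM=27
i=13 t=9 v=6: DROP (t<27-3); WM=27
i=14 t=24 v=1: → [24,32); WM=27
i=15 t=13 v=1: DROP (t<27-3); WM=27
i=16 t=31 v=4: → [24,32); WM=30
i=17 t=15 v=9: DROP (t<30-3); WM=30

7 8 12 13 15 17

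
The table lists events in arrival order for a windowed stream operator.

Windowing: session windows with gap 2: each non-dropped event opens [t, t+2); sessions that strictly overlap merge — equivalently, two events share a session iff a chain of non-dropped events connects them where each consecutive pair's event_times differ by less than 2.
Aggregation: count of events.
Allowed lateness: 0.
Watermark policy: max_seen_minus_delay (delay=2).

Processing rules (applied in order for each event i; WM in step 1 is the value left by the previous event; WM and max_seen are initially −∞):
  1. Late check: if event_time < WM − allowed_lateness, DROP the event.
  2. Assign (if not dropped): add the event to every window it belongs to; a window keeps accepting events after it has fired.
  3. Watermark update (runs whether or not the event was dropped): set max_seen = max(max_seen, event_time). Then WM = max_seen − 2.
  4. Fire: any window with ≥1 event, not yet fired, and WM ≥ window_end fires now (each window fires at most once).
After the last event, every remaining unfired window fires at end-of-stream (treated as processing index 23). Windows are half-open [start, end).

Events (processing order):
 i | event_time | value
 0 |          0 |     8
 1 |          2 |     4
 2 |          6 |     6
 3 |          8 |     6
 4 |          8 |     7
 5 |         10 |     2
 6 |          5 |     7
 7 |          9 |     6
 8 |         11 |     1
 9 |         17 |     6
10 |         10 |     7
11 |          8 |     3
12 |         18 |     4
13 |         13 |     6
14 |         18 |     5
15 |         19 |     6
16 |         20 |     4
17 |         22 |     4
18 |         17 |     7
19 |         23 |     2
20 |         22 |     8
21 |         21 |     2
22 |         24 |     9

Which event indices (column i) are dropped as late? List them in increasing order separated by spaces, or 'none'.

i=0 t=0 v=8: → [0,2); WM=-2
i=1 t=2 v=4: → [2,4); WM=0
i=2 t=6 v=6: → [6,8); WM=4
i=3 t=8 v=6: → [8,10); WM=6
i=4 t=8 v=7: → [8,10); WM=6
i=5 t=10 v=2: → [10,12); WM=8
i=6 t=5 v=7: DROP (t<8-0); WM=8
i=7 t=9 v=6: → [8,12); WM=8
i=8 t=11 v=1: → [8,13); WM=9
i=9 t=17 v=6: → [17,19); WM=15
i=10 t=10 v=7: DROP (t<15-0); WM=15
i=11 t=8 v=3: DROP (t<15-0); WM=15
i=12 t=18 v=4: → [17,20); WM=16
i=13 t=13 v=6: DROP (t<16-0); WM=16
i=14 t=18 v=5: → [17,20); WM=16
i=15 t=19 v=6: → [17,21); WM=17
i=16 t=20 v=4: → [17,22); WM=18
i=17 t=22 v=4: → [22,24); WM=20
i=18 t=17 v=7: DROP (t<20-0); WM=20
i=19 t=23 v=2: → [22,25); WM=21
i=20 t=22 v=8: → [22,25); WM=21
i=21 t=21 v=2: → [17,25); WM=21
i=22 t=24 v=9: → [17,26); WM=22

6 10 11 13 18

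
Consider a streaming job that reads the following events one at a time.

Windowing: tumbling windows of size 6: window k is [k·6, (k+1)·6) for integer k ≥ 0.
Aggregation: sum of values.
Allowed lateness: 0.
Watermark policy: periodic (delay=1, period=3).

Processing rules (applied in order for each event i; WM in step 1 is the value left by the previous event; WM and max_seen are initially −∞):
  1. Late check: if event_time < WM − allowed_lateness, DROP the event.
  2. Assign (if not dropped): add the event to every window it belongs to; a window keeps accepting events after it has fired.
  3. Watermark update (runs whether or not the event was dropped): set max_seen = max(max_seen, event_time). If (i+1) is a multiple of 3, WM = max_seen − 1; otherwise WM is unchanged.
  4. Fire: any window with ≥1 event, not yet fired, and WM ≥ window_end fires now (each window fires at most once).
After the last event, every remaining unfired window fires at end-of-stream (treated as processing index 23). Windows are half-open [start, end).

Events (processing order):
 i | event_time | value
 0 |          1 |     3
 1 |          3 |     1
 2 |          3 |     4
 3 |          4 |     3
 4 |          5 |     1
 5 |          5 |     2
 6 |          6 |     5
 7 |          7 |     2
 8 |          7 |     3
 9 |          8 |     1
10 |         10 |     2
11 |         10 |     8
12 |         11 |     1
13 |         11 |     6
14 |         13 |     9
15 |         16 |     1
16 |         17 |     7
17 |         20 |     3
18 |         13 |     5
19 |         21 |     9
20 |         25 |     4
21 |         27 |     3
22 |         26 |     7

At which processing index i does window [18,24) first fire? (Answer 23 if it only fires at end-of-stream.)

20

i=0 t=1 v=3: → [0,6); WM=−∞
i=1 t=3 v=1: → [0,6); WM=−∞
i=2 t=3 v=4: → [0,6); WM=2
i=3 t=4 v=3: → [0,6); WM=2
i=4 t=5 v=1: → [0,6); WM=2
i=5 t=5 v=2: → [0,6); WM=4
i=6 t=6 v=5: → [6,12); WM=4
i=7 t=7 v=2: → [6,12); WM=4
i=8 t=7 v=3: → [6,12); WM=6; [0,6) fires=14
i=9 t=8 v=1: → [6,12); WM=6
i=10 t=10 v=2: → [6,12); WM=6
i=11 t=10 v=8: → [6,12); WM=9
i=12 t=11 v=1: → [6,12); WM=9
i=13 t=11 v=6: → [6,12); WM=9
i=14 t=13 v=9: → [12,18); WM=12; [6,12) fires=28
i=15 t=16 v=1: → [12,18); WM=12
i=16 t=17 v=7: → [12,18); WM=12
i=17 t=20 v=3: → [18,24); WM=19; [12,18) fires=17
i=18 t=13 v=5: DROP (t<19-0); WM=19
i=19 t=21 v=9: → [18,24); WM=19
i=20 t=25 v=4: → [24,30); WM=24; [18,24) fires=12
i=21 t=27 v=3: → [24,30); WM=24
i=22 t=26 v=7: → [24,30); WM=24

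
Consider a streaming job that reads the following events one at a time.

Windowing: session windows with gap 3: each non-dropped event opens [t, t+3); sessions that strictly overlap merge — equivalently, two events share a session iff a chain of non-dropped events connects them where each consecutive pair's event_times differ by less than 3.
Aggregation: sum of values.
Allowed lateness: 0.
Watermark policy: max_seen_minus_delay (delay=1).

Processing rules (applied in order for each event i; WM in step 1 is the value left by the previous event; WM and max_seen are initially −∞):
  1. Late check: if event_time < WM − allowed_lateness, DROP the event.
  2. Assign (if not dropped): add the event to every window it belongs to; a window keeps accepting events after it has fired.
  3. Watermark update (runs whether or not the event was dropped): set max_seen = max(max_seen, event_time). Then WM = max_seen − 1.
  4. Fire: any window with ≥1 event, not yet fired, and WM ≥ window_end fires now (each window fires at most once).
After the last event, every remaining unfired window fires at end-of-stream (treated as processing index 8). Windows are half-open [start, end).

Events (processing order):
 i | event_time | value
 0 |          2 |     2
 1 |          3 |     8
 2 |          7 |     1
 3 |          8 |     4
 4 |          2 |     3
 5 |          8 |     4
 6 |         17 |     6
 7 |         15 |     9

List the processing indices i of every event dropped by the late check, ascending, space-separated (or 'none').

4 7

i=0 t=2 v=2: → [2,5); WM=1
i=1 t=3 v=8: → [2,6); WM=2
i=2 t=7 v=1: → [7,10); WM=6
i=3 t=8 v=4: → [7,11); WM=7
i=4 t=2 v=3: DROP (t<7-0); WM=7
i=5 t=8 v=4: → [7,11); WM=7
i=6 t=17 v=6: → [17,20); WM=16
i=7 t=15 v=9: DROP (t<16-0); WM=16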